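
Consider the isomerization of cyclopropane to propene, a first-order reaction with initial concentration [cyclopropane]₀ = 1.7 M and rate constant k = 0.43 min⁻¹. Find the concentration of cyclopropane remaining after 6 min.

0.1288 M

Step 1: For a first-order reaction: [cyclopropane] = [cyclopropane]₀ × e^(-kt)
Step 2: [cyclopropane] = 1.7 × e^(-0.43 × 6)
Step 3: [cyclopropane] = 1.7 × e^(-2.58)
Step 4: [cyclopropane] = 1.7 × 0.075774 = 0.1288 M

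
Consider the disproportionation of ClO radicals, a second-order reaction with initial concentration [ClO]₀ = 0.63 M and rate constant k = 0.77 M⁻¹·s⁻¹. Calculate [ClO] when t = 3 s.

0.2566 M

Step 1: For a second-order reaction: 1/[ClO] = 1/[ClO]₀ + kt
Step 2: 1/[ClO] = 1/0.63 + 0.77 × 3
Step 3: 1/[ClO] = 1.587 + 2.31 = 3.897
Step 4: [ClO] = 1/3.897 = 0.2566 M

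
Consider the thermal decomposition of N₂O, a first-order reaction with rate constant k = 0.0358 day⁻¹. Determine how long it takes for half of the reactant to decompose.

19.36 day

Step 1: For a first-order reaction, t₁/₂ = ln(2)/k
Step 2: t₁/₂ = ln(2)/0.0358
Step 3: t₁/₂ = 0.6931/0.0358 = 19.36 day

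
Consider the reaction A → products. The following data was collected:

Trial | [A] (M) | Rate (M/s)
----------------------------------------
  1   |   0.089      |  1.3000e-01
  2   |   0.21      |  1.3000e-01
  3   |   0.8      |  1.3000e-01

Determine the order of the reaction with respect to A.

zeroth order (0)

Step 1: Compare trials - when concentration changes, rate stays constant.
Step 2: rate₂/rate₁ = 1.3000e-01/1.3000e-01 = 1
Step 3: [A]₂/[A]₁ = 0.21/0.089 = 2.36
Step 4: Since rate ratio ≈ (conc ratio)^0, the reaction is zeroth order.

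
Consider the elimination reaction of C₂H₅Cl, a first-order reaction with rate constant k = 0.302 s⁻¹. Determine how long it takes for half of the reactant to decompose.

2.295 s

Step 1: For a first-order reaction, t₁/₂ = ln(2)/k
Step 2: t₁/₂ = ln(2)/0.302
Step 3: t₁/₂ = 0.6931/0.302 = 2.295 s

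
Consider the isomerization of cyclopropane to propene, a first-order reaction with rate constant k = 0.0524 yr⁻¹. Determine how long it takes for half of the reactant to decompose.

13.23 yr

Step 1: For a first-order reaction, t₁/₂ = ln(2)/k
Step 2: t₁/₂ = ln(2)/0.0524
Step 3: t₁/₂ = 0.6931/0.0524 = 13.23 yr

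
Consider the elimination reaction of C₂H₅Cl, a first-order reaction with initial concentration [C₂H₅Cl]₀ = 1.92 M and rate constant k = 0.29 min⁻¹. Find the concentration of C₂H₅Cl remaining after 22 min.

0.003255 M

Step 1: For a first-order reaction: [C₂H₅Cl] = [C₂H₅Cl]₀ × e^(-kt)
Step 2: [C₂H₅Cl] = 1.92 × e^(-0.29 × 22)
Step 3: [C₂H₅Cl] = 1.92 × e^(-6.38)
Step 4: [C₂H₅Cl] = 1.92 × 0.00169512 = 0.003255 M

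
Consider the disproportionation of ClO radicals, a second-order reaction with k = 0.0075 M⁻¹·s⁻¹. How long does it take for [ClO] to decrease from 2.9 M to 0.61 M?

172.6 s

Step 1: For second-order: t = (1/[ClO] - 1/[ClO]₀)/k
Step 2: t = (1/0.61 - 1/2.9)/0.0075
Step 3: t = (1.639 - 0.3448)/0.0075
Step 4: t = 1.295/0.0075 = 172.6 s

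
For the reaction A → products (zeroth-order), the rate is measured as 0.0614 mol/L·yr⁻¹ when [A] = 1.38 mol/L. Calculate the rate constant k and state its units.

0.0614 mol/L·yr⁻¹

Step 1: For a zeroth-order reaction, rate = k (independent of concentration).
Step 2: k = rate = 0.0614 mol/L·yr⁻¹.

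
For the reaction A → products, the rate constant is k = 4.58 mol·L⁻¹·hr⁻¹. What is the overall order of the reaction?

zeroth order (0)

Step 1: The units of k for an nth-order reaction are (concentration)^(1-n)·(time)⁻¹.
Step 2: Here k has units mol·L⁻¹·hr⁻¹, so the concentration exponent is 1.
Step 3: 1 - n = 1 ⇒ n = 0. The reaction is zeroth order.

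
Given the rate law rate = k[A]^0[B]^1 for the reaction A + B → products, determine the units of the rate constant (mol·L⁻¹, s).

s⁻¹

Step 1: Overall order = 0 + 1 = 1.
Step 2: rate has units mol·L⁻¹·s⁻¹; [A]^0[B]^1 has units (mol·L⁻¹)^1.
Step 3: k = rate/([A]^0[B]^1), so units of k = (mol·L⁻¹)^(1-1)·s⁻¹ = s⁻¹.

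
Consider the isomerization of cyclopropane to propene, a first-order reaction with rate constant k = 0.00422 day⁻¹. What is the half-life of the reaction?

164.3 day

Step 1: For a first-order reaction, t₁/₂ = ln(2)/k
Step 2: t₁/₂ = ln(2)/0.00422
Step 3: t₁/₂ = 0.6931/0.00422 = 164.3 day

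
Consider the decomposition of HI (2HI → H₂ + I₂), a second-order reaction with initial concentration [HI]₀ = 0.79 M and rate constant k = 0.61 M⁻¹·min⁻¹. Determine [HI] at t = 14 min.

0.102 M

Step 1: For a second-order reaction: 1/[HI] = 1/[HI]₀ + kt
Step 2: 1/[HI] = 1/0.79 + 0.61 × 14
Step 3: 1/[HI] = 1.266 + 8.54 = 9.806
Step 4: [HI] = 1/9.806 = 0.102 M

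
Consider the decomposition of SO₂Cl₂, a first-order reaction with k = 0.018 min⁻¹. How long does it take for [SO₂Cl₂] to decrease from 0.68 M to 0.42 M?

26.77 min

Step 1: For first-order: t = ln([SO₂Cl₂]₀/[SO₂Cl₂])/k
Step 2: t = ln(0.68/0.42)/0.018
Step 3: t = ln(1.619)/0.018
Step 4: t = 0.4818/0.018 = 26.77 min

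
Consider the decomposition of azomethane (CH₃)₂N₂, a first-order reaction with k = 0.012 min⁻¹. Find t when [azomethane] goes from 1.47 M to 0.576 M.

78.08 min

Step 1: For first-order: t = ln([azomethane]₀/[azomethane])/k
Step 2: t = ln(1.47/0.576)/0.012
Step 3: t = ln(2.552)/0.012
Step 4: t = 0.9369/0.012 = 78.08 min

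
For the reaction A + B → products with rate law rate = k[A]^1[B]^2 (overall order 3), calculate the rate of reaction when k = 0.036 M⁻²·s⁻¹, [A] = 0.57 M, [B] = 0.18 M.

0.0006648 M/s

Step 1: The rate law is rate = k[A]^1[B]^2, overall order = 1+2 = 3
Step 2: Substitute values: rate = 0.036 × (0.57)^1 × (0.18)^2
Step 3: rate = 0.036 × 0.57 × 0.0324 = 0.000664848 M/s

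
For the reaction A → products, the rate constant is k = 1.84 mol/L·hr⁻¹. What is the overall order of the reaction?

zeroth order (0)

Step 1: The units of k for an nth-order reaction are (concentration)^(1-n)·(time)⁻¹.
Step 2: Here k has units mol/L·hr⁻¹, so the concentration exponent is 1.
Step 3: 1 - n = 1 ⇒ n = 0. The reaction is zeroth order.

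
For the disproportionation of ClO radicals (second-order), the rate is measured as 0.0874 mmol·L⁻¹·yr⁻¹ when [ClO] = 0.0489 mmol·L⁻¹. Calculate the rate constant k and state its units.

36.55 (mmol·L⁻¹)⁻¹·yr⁻¹

Step 1: rate = k[ClO]^2, so k = rate / [ClO]^2.
Step 2: k = 0.0874 / (0.0489)^2 = 0.0874 / 0.002391.
Step 3: k = 36.55 (mmol·L⁻¹)⁻¹·yr⁻¹.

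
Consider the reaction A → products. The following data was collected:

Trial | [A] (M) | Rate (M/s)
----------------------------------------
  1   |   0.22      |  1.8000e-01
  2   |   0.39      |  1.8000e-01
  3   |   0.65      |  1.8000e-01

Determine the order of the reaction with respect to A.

zeroth order (0)

Step 1: Compare trials - when concentration changes, rate stays constant.
Step 2: rate₂/rate₁ = 1.8000e-01/1.8000e-01 = 1
Step 3: [A]₂/[A]₁ = 0.39/0.22 = 1.773
Step 4: Since rate ratio ≈ (conc ratio)^0, the reaction is zeroth order.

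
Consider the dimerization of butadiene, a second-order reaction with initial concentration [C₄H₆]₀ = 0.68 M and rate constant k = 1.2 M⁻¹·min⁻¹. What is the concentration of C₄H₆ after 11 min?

0.06816 M

Step 1: For a second-order reaction: 1/[C₄H₆] = 1/[C₄H₆]₀ + kt
Step 2: 1/[C₄H₆] = 1/0.68 + 1.2 × 11
Step 3: 1/[C₄H₆] = 1.471 + 13.2 = 14.67
Step 4: [C₄H₆] = 1/14.67 = 0.06816 M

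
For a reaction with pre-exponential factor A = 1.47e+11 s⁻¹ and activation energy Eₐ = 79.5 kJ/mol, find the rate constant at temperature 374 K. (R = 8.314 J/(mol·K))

1.16e+00 s⁻¹

Step 1: Use the Arrhenius equation: k = A × exp(-Eₐ/RT)
Step 2: Convert Eₐ to J/mol: 79.5 kJ/mol = 79500 J/mol
Step 3: Calculate the exponent: -Eₐ/(RT) = -79500/(8.314 × 374) = -25.56734
Step 4: k = 1.47e+11 × exp(-25.56734)
Step 5: k = 1.47e+11 × 7.87490e-12 = 1.1576e+00 s⁻¹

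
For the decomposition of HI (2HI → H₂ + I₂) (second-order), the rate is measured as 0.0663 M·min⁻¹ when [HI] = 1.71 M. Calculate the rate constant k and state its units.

0.02267 M⁻¹·min⁻¹

Step 1: rate = k[HI]^2, so k = rate / [HI]^2.
Step 2: k = 0.0663 / (1.71)^2 = 0.0663 / 2.924.
Step 3: k = 0.02267 M⁻¹·min⁻¹.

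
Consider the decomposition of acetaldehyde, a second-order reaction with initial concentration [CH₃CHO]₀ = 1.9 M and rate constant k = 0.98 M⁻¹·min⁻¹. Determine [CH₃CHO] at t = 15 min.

0.06568 M

Step 1: For a second-order reaction: 1/[CH₃CHO] = 1/[CH₃CHO]₀ + kt
Step 2: 1/[CH₃CHO] = 1/1.9 + 0.98 × 15
Step 3: 1/[CH₃CHO] = 0.5263 + 14.7 = 15.23
Step 4: [CH₃CHO] = 1/15.23 = 0.06568 M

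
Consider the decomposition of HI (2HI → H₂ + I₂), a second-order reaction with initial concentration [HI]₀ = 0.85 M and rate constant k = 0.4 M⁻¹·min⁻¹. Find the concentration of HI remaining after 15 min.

0.1393 M

Step 1: For a second-order reaction: 1/[HI] = 1/[HI]₀ + kt
Step 2: 1/[HI] = 1/0.85 + 0.4 × 15
Step 3: 1/[HI] = 1.176 + 6 = 7.176
Step 4: [HI] = 1/7.176 = 0.1393 M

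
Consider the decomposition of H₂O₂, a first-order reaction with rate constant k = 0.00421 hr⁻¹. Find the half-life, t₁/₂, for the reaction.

164.6 hr

Step 1: For a first-order reaction, t₁/₂ = ln(2)/k
Step 2: t₁/₂ = ln(2)/0.00421
Step 3: t₁/₂ = 0.6931/0.00421 = 164.6 hr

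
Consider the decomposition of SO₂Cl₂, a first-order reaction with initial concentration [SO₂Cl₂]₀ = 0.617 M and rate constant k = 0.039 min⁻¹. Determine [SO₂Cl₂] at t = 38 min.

0.1402 M

Step 1: For a first-order reaction: [SO₂Cl₂] = [SO₂Cl₂]₀ × e^(-kt)
Step 2: [SO₂Cl₂] = 0.617 × e^(-0.039 × 38)
Step 3: [SO₂Cl₂] = 0.617 × e^(-1.482)
Step 4: [SO₂Cl₂] = 0.617 × 0.227183 = 0.1402 M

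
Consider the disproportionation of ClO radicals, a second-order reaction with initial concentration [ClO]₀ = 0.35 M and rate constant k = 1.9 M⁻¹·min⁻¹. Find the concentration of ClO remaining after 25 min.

0.01986 M

Step 1: For a second-order reaction: 1/[ClO] = 1/[ClO]₀ + kt
Step 2: 1/[ClO] = 1/0.35 + 1.9 × 25
Step 3: 1/[ClO] = 2.857 + 47.5 = 50.36
Step 4: [ClO] = 1/50.36 = 0.01986 M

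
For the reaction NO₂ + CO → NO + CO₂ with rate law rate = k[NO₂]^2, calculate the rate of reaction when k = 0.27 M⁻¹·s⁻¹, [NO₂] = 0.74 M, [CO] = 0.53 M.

0.1479 M/s

Step 1: The rate law is rate = k[NO₂]^2
Step 2: Note that the rate does not depend on [CO] (zero order in CO).
Step 3: rate = 0.27 × (0.74)^2 = 0.147852 M/s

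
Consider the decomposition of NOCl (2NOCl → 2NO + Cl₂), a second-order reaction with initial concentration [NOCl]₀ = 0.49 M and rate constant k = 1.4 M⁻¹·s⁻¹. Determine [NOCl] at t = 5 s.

0.1106 M

Step 1: For a second-order reaction: 1/[NOCl] = 1/[NOCl]₀ + kt
Step 2: 1/[NOCl] = 1/0.49 + 1.4 × 5
Step 3: 1/[NOCl] = 2.041 + 7 = 9.041
Step 4: [NOCl] = 1/9.041 = 0.1106 M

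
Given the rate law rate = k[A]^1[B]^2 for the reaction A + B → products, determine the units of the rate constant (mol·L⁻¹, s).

(mol·L⁻¹)⁻²·s⁻¹

Step 1: Overall order = 1 + 2 = 3.
Step 2: rate has units mol·L⁻¹·s⁻¹; [A]^1[B]^2 has units (mol·L⁻¹)^3.
Step 3: k = rate/([A]^1[B]^2), so units of k = (mol·L⁻¹)^(1-3)·s⁻¹ = (mol·L⁻¹)⁻²·s⁻¹.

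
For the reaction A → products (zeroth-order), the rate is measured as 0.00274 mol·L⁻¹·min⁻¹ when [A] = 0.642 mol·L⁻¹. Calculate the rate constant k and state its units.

0.00274 mol·L⁻¹·min⁻¹

Step 1: For a zeroth-order reaction, rate = k (independent of concentration).
Step 2: k = rate = 0.00274 mol·L⁻¹·min⁻¹.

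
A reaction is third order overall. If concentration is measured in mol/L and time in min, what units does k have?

(mol/L)⁻²·min⁻¹

Step 1: For overall order n, rate = k × (concentration)^n.
Step 2: Rate has units mol/L·min⁻¹; concentration term has units (mol/L)^3.
Step 3: k = rate / (concentration)^n, so units of k = (mol/L)^(1-3)·min⁻¹ = (mol/L)⁻²·min⁻¹.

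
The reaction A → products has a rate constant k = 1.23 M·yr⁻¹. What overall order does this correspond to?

zeroth order (0)

Step 1: The units of k for an nth-order reaction are (concentration)^(1-n)·(time)⁻¹.
Step 2: Here k has units M·yr⁻¹, so the concentration exponent is 1.
Step 3: 1 - n = 1 ⇒ n = 0. The reaction is zeroth order.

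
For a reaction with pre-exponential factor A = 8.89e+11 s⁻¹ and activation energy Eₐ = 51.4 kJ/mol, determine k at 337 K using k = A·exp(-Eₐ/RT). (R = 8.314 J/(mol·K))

9.59e+03 s⁻¹

Step 1: Use the Arrhenius equation: k = A × exp(-Eₐ/RT)
Step 2: Convert Eₐ to J/mol: 51.4 kJ/mol = 51400 J/mol
Step 3: Calculate the exponent: -Eₐ/(RT) = -51400/(8.314 × 337) = -18.34523
Step 4: k = 8.89e+11 × exp(-18.34523)
Step 5: k = 8.89e+11 × 1.07837e-08 = 9.5867e+03 s⁻¹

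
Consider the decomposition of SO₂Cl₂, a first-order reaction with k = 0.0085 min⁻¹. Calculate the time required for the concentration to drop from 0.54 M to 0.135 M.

163.1 min

Step 1: For first-order: t = ln([SO₂Cl₂]₀/[SO₂Cl₂])/k
Step 2: t = ln(0.54/0.135)/0.0085
Step 3: t = ln(4)/0.0085
Step 4: t = 1.386/0.0085 = 163.1 min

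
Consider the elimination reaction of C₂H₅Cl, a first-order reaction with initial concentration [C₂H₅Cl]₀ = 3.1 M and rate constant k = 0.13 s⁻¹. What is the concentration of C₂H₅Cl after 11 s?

0.7419 M

Step 1: For a first-order reaction: [C₂H₅Cl] = [C₂H₅Cl]₀ × e^(-kt)
Step 2: [C₂H₅Cl] = 3.1 × e^(-0.13 × 11)
Step 3: [C₂H₅Cl] = 3.1 × e^(-1.43)
Step 4: [C₂H₅Cl] = 3.1 × 0.239309 = 0.7419 M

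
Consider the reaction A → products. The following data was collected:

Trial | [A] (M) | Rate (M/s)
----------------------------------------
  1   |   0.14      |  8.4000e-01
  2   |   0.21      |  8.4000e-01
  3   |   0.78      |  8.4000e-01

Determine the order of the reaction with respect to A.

zeroth order (0)

Step 1: Compare trials - when concentration changes, rate stays constant.
Step 2: rate₂/rate₁ = 8.4000e-01/8.4000e-01 = 1
Step 3: [A]₂/[A]₁ = 0.21/0.14 = 1.5
Step 4: Since rate ratio ≈ (conc ratio)^0, the reaction is zeroth order.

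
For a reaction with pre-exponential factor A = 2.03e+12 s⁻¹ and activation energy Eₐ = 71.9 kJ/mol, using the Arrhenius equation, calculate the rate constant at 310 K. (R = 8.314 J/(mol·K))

1.56e+00 s⁻¹

Step 1: Use the Arrhenius equation: k = A × exp(-Eₐ/RT)
Step 2: Convert Eₐ to J/mol: 71.9 kJ/mol = 71900 J/mol
Step 3: Calculate the exponent: -Eₐ/(RT) = -71900/(8.314 × 310) = -27.89698
Step 4: k = 2.03e+12 × exp(-27.89698)
Step 5: k = 2.03e+12 × 7.66471e-13 = 1.5559e+00 s⁻¹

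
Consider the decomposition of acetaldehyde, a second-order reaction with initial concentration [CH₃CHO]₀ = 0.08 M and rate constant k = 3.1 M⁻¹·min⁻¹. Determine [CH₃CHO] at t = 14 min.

0.01789 M

Step 1: For a second-order reaction: 1/[CH₃CHO] = 1/[CH₃CHO]₀ + kt
Step 2: 1/[CH₃CHO] = 1/0.08 + 3.1 × 14
Step 3: 1/[CH₃CHO] = 12.5 + 43.4 = 55.9
Step 4: [CH₃CHO] = 1/55.9 = 0.01789 M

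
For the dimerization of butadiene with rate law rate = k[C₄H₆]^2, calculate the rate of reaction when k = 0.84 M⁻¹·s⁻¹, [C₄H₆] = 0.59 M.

0.2924 M/s

Step 1: Identify the rate law: rate = k[C₄H₆]^2
Step 2: Substitute values: rate = 0.84 × (0.59)^2
Step 3: Calculate: rate = 0.84 × 0.3481 = 0.292404 M/s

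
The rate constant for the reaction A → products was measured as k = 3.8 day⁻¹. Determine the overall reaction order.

first order (1)

Step 1: The units of k for an nth-order reaction are (concentration)^(1-n)·(time)⁻¹.
Step 2: Here k has units day⁻¹, so the concentration exponent is 0.
Step 3: 1 - n = 0 ⇒ n = 1. The reaction is first order.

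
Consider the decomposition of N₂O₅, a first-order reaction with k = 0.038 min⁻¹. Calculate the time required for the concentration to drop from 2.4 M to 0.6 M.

36.48 min

Step 1: For first-order: t = ln([N₂O₅]₀/[N₂O₅])/k
Step 2: t = ln(2.4/0.6)/0.038
Step 3: t = ln(4)/0.038
Step 4: t = 1.386/0.038 = 36.48 min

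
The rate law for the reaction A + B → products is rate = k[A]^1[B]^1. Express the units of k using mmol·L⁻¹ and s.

(mmol·L⁻¹)⁻¹·s⁻¹

Step 1: Overall order = 1 + 1 = 2.
Step 2: rate has units mmol·L⁻¹·s⁻¹; [A]^1[B]^1 has units (mmol·L⁻¹)^2.
Step 3: k = rate/([A]^1[B]^1), so units of k = (mmol·L⁻¹)^(1-2)·s⁻¹ = (mmol·L⁻¹)⁻¹·s⁻¹.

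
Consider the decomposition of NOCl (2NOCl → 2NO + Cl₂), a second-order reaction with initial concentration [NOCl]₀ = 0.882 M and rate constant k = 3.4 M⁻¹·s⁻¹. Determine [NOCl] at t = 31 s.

0.009387 M

Step 1: For a second-order reaction: 1/[NOCl] = 1/[NOCl]₀ + kt
Step 2: 1/[NOCl] = 1/0.882 + 3.4 × 31
Step 3: 1/[NOCl] = 1.134 + 105.4 = 106.5
Step 4: [NOCl] = 1/106.5 = 0.009387 M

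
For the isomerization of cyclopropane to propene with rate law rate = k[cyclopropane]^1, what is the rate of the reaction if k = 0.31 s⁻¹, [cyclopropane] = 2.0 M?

0.62 M/s

Step 1: Identify the rate law: rate = k[cyclopropane]^1
Step 2: Substitute values: rate = 0.31 × (2.0)^1
Step 3: Calculate: rate = 0.31 × 2 = 0.62 M/s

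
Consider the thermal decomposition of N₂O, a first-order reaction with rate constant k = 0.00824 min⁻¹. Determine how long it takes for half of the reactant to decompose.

84.12 min

Step 1: For a first-order reaction, t₁/₂ = ln(2)/k
Step 2: t₁/₂ = ln(2)/0.00824
Step 3: t₁/₂ = 0.6931/0.00824 = 84.12 min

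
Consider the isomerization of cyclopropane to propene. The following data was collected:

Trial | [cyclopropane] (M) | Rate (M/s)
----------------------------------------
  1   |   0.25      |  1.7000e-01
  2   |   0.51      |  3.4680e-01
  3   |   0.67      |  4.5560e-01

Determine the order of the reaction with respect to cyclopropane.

first order (1)

Step 1: Compare trials to find order n where rate₂/rate₁ = ([cyclopropane]₂/[cyclopropane]₁)^n
Step 2: rate₂/rate₁ = 3.4680e-01/1.7000e-01 = 2.04
Step 3: [cyclopropane]₂/[cyclopropane]₁ = 0.51/0.25 = 2.04
Step 4: n = ln(2.04)/ln(2.04) = 1.00 ≈ 1
Step 5: The reaction is first order in cyclopropane.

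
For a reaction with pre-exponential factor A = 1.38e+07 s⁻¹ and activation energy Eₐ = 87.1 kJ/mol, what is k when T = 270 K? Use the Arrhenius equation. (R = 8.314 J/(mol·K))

1.94e-10 s⁻¹

Step 1: Use the Arrhenius equation: k = A × exp(-Eₐ/RT)
Step 2: Convert Eₐ to J/mol: 87.1 kJ/mol = 87100 J/mol
Step 3: Calculate the exponent: -Eₐ/(RT) = -87100/(8.314 × 270) = -38.80113
Step 4: k = 1.38e+07 × exp(-38.80113)
Step 5: k = 1.38e+07 × 1.40891e-17 = 1.9443e-10 s⁻¹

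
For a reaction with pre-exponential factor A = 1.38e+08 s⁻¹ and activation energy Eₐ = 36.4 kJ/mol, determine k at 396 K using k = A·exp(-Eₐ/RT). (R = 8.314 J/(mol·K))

2.18e+03 s⁻¹

Step 1: Use the Arrhenius equation: k = A × exp(-Eₐ/RT)
Step 2: Convert Eₐ to J/mol: 36.4 kJ/mol = 36400 J/mol
Step 3: Calculate the exponent: -Eₐ/(RT) = -36400/(8.314 × 396) = -11.05595
Step 4: k = 1.38e+08 × exp(-11.05595)
Step 5: k = 1.38e+08 × 1.57929e-05 = 2.1794e+03 s⁻¹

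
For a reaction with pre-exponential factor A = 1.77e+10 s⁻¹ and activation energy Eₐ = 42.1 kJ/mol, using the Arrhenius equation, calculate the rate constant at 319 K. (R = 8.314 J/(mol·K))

2.26e+03 s⁻¹

Step 1: Use the Arrhenius equation: k = A × exp(-Eₐ/RT)
Step 2: Convert Eₐ to J/mol: 42.1 kJ/mol = 42100 J/mol
Step 3: Calculate the exponent: -Eₐ/(RT) = -42100/(8.314 × 319) = -15.87382
Step 4: k = 1.77e+10 × exp(-15.87382)
Step 5: k = 1.77e+10 × 1.27670e-07 = 2.2598e+03 s⁻¹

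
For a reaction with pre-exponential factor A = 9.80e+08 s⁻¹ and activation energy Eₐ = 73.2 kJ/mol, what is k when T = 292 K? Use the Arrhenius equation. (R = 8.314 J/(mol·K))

7.88e-05 s⁻¹

Step 1: Use the Arrhenius equation: k = A × exp(-Eₐ/RT)
Step 2: Convert Eₐ to J/mol: 73.2 kJ/mol = 73200 J/mol
Step 3: Calculate the exponent: -Eₐ/(RT) = -73200/(8.314 × 292) = -30.15214
Step 4: k = 9.80e+08 × exp(-30.15214)
Step 5: k = 9.80e+08 × 8.03696e-14 = 7.8762e-05 s⁻¹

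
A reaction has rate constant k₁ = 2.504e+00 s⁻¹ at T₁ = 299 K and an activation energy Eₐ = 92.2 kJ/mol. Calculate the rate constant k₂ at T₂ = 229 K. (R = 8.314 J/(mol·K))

2.985e-05 s⁻¹

Step 1: Use the two-temperature Arrhenius form: ln(k₂/k₁) = -Eₐ/R × (1/T₂ - 1/T₁)
Step 2: Convert Eₐ to J/mol: 92.2 kJ/mol = 92200 J/mol
Step 3: 1/T₂ - 1/T₁ = 1/229 - 1/299 = 1.022331e-03 K⁻¹
Step 4: ln(k₂/k₁) = -92200/8.314 × 1.022331e-03 = -11.33737
Step 5: k₂ = k₁ × exp(-11.33737) = 2.504e+00 × 1.19191e-05 = 2.985e-05 s⁻¹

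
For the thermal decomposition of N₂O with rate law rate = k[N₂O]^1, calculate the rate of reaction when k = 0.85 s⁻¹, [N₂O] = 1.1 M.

0.935 M/s

Step 1: Identify the rate law: rate = k[N₂O]^1
Step 2: Substitute values: rate = 0.85 × (1.1)^1
Step 3: Calculate: rate = 0.85 × 1.1 = 0.935 M/s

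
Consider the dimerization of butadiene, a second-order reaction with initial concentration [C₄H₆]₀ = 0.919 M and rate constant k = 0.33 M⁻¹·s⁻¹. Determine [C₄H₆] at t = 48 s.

0.05907 M

Step 1: For a second-order reaction: 1/[C₄H₆] = 1/[C₄H₆]₀ + kt
Step 2: 1/[C₄H₆] = 1/0.919 + 0.33 × 48
Step 3: 1/[C₄H₆] = 1.088 + 15.84 = 16.93
Step 4: [C₄H₆] = 1/16.93 = 0.05907 M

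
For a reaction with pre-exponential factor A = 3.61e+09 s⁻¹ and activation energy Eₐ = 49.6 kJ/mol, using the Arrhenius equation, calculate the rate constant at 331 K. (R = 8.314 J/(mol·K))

5.37e+01 s⁻¹

Step 1: Use the Arrhenius equation: k = A × exp(-Eₐ/RT)
Step 2: Convert Eₐ to J/mol: 49.6 kJ/mol = 49600 J/mol
Step 3: Calculate the exponent: -Eₐ/(RT) = -49600/(8.314 × 331) = -18.02369
Step 4: k = 3.61e+09 × exp(-18.02369)
Step 5: k = 3.61e+09 × 1.48734e-08 = 5.3693e+01 s⁻¹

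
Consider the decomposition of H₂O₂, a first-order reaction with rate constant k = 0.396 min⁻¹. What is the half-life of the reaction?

1.75 min

Step 1: For a first-order reaction, t₁/₂ = ln(2)/k
Step 2: t₁/₂ = ln(2)/0.396
Step 3: t₁/₂ = 0.6931/0.396 = 1.75 min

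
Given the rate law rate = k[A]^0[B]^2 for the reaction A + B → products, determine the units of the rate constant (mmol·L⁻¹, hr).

(mmol·L⁻¹)⁻¹·hr⁻¹

Step 1: Overall order = 0 + 2 = 2.
Step 2: rate has units mmol·L⁻¹·hr⁻¹; [A]^0[B]^2 has units (mmol·L⁻¹)^2.
Step 3: k = rate/([A]^0[B]^2), so units of k = (mmol·L⁻¹)^(1-2)·hr⁻¹ = (mmol·L⁻¹)⁻¹·hr⁻¹.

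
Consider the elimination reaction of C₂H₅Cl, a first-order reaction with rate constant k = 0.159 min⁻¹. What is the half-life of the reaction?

4.359 min

Step 1: For a first-order reaction, t₁/₂ = ln(2)/k
Step 2: t₁/₂ = ln(2)/0.159
Step 3: t₁/₂ = 0.6931/0.159 = 4.359 min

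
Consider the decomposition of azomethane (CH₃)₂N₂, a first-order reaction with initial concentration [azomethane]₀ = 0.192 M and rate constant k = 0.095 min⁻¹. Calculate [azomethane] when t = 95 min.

2.311e-05 M

Step 1: For a first-order reaction: [azomethane] = [azomethane]₀ × e^(-kt)
Step 2: [azomethane] = 0.192 × e^(-0.095 × 95)
Step 3: [azomethane] = 0.192 × e^(-9.025)
Step 4: [azomethane] = 0.192 × 0.000120363 = 2.311e-05 M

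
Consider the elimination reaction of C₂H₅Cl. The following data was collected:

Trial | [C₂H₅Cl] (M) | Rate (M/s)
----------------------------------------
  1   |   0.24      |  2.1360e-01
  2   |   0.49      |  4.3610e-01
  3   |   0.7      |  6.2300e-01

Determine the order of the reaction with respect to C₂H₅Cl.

first order (1)

Step 1: Compare trials to find order n where rate₂/rate₁ = ([C₂H₅Cl]₂/[C₂H₅Cl]₁)^n
Step 2: rate₂/rate₁ = 4.3610e-01/2.1360e-01 = 2.042
Step 3: [C₂H₅Cl]₂/[C₂H₅Cl]₁ = 0.49/0.24 = 2.042
Step 4: n = ln(2.042)/ln(2.042) = 1.00 ≈ 1
Step 5: The reaction is first order in C₂H₅Cl.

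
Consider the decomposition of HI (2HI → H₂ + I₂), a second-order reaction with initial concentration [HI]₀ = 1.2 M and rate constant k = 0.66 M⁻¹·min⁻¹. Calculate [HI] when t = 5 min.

0.2419 M

Step 1: For a second-order reaction: 1/[HI] = 1/[HI]₀ + kt
Step 2: 1/[HI] = 1/1.2 + 0.66 × 5
Step 3: 1/[HI] = 0.8333 + 3.3 = 4.133
Step 4: [HI] = 1/4.133 = 0.2419 M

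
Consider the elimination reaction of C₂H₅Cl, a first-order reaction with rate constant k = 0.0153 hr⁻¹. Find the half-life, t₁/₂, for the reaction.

45.3 hr

Step 1: For a first-order reaction, t₁/₂ = ln(2)/k
Step 2: t₁/₂ = ln(2)/0.0153
Step 3: t₁/₂ = 0.6931/0.0153 = 45.3 hr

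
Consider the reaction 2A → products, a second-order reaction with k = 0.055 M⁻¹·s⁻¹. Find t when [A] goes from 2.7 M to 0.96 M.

12.21 s

Step 1: For second-order: t = (1/[A] - 1/[A]₀)/k
Step 2: t = (1/0.96 - 1/2.7)/0.055
Step 3: t = (1.042 - 0.3704)/0.055
Step 4: t = 0.6713/0.055 = 12.21 s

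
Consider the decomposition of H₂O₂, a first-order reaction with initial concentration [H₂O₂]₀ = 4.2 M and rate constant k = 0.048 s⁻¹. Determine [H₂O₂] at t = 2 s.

3.816 M

Step 1: For a first-order reaction: [H₂O₂] = [H₂O₂]₀ × e^(-kt)
Step 2: [H₂O₂] = 4.2 × e^(-0.048 × 2)
Step 3: [H₂O₂] = 4.2 × e^(-0.096)
Step 4: [H₂O₂] = 4.2 × 0.908464 = 3.816 M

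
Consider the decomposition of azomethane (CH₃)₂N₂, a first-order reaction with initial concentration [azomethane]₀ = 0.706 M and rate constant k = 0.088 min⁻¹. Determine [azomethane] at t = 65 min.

0.002315 M

Step 1: For a first-order reaction: [azomethane] = [azomethane]₀ × e^(-kt)
Step 2: [azomethane] = 0.706 × e^(-0.088 × 65)
Step 3: [azomethane] = 0.706 × e^(-5.72)
Step 4: [azomethane] = 0.706 × 0.00327971 = 0.002315 M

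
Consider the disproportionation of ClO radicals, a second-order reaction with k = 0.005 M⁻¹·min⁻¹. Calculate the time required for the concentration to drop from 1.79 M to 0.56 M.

245.4 min

Step 1: For second-order: t = (1/[ClO] - 1/[ClO]₀)/k
Step 2: t = (1/0.56 - 1/1.79)/0.005
Step 3: t = (1.786 - 0.5587)/0.005
Step 4: t = 1.227/0.005 = 245.4 min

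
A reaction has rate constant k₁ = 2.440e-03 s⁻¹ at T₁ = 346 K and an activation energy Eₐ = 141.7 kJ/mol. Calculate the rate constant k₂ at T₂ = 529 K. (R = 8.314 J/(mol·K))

6.137e+04 s⁻¹

Step 1: Use the two-temperature Arrhenius form: ln(k₂/k₁) = -Eₐ/R × (1/T₂ - 1/T₁)
Step 2: Convert Eₐ to J/mol: 141.7 kJ/mol = 141700 J/mol
Step 3: 1/T₂ - 1/T₁ = 1/529 - 1/346 = -9.998142e-04 K⁻¹
Step 4: ln(k₂/k₁) = -141700/8.314 × -9.998142e-04 = 17.04037
Step 5: k₂ = k₁ × exp(17.04037) = 2.440e-03 × 2.51500e+07 = 6.137e+04 s⁻¹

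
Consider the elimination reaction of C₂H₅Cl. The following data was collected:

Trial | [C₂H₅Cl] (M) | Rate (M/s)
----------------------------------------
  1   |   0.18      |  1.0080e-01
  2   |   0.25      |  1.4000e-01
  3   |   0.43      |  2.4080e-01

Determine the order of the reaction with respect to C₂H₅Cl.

first order (1)

Step 1: Compare trials to find order n where rate₂/rate₁ = ([C₂H₅Cl]₂/[C₂H₅Cl]₁)^n
Step 2: rate₂/rate₁ = 1.4000e-01/1.0080e-01 = 1.389
Step 3: [C₂H₅Cl]₂/[C₂H₅Cl]₁ = 0.25/0.18 = 1.389
Step 4: n = ln(1.389)/ln(1.389) = 1.00 ≈ 1
Step 5: The reaction is first order in C₂H₅Cl.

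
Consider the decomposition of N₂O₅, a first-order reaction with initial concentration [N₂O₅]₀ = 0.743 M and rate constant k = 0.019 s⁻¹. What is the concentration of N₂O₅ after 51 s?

0.2819 M

Step 1: For a first-order reaction: [N₂O₅] = [N₂O₅]₀ × e^(-kt)
Step 2: [N₂O₅] = 0.743 × e^(-0.019 × 51)
Step 3: [N₂O₅] = 0.743 × e^(-0.969)
Step 4: [N₂O₅] = 0.743 × 0.379462 = 0.2819 M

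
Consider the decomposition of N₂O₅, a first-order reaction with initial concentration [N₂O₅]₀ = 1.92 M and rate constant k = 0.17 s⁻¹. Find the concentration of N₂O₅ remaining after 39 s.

0.002535 M

Step 1: For a first-order reaction: [N₂O₅] = [N₂O₅]₀ × e^(-kt)
Step 2: [N₂O₅] = 1.92 × e^(-0.17 × 39)
Step 3: [N₂O₅] = 1.92 × e^(-6.63)
Step 4: [N₂O₅] = 1.92 × 0.00132016 = 0.002535 M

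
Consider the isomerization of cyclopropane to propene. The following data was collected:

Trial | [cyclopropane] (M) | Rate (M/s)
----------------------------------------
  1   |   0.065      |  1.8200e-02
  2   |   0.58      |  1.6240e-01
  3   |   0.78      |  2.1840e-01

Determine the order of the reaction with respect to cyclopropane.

first order (1)

Step 1: Compare trials to find order n where rate₂/rate₁ = ([cyclopropane]₂/[cyclopropane]₁)^n
Step 2: rate₂/rate₁ = 1.6240e-01/1.8200e-02 = 8.923
Step 3: [cyclopropane]₂/[cyclopropane]₁ = 0.58/0.065 = 8.923
Step 4: n = ln(8.923)/ln(8.923) = 1.00 ≈ 1
Step 5: The reaction is first order in cyclopropane.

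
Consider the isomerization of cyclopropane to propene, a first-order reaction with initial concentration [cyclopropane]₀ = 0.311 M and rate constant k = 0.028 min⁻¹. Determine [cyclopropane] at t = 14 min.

0.2101 M

Step 1: For a first-order reaction: [cyclopropane] = [cyclopropane]₀ × e^(-kt)
Step 2: [cyclopropane] = 0.311 × e^(-0.028 × 14)
Step 3: [cyclopropane] = 0.311 × e^(-0.392)
Step 4: [cyclopropane] = 0.311 × 0.675704 = 0.2101 M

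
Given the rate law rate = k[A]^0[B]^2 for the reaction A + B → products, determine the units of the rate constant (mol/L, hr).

(mol/L)⁻¹·hr⁻¹

Step 1: Overall order = 0 + 2 = 2.
Step 2: rate has units mol/L·hr⁻¹; [A]^0[B]^2 has units (mol/L)^2.
Step 3: k = rate/([A]^0[B]^2), so units of k = (mol/L)^(1-2)·hr⁻¹ = (mol/L)⁻¹·hr⁻¹.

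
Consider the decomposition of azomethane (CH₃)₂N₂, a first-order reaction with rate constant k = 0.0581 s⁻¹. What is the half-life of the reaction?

11.93 s

Step 1: For a first-order reaction, t₁/₂ = ln(2)/k
Step 2: t₁/₂ = ln(2)/0.0581
Step 3: t₁/₂ = 0.6931/0.0581 = 11.93 s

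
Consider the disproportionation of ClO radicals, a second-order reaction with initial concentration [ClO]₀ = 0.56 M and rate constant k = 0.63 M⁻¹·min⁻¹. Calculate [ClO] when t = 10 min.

0.1237 M

Step 1: For a second-order reaction: 1/[ClO] = 1/[ClO]₀ + kt
Step 2: 1/[ClO] = 1/0.56 + 0.63 × 10
Step 3: 1/[ClO] = 1.786 + 6.3 = 8.086
Step 4: [ClO] = 1/8.086 = 0.1237 M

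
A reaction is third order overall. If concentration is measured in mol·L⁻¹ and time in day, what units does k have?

(mol·L⁻¹)⁻²·day⁻¹

Step 1: For overall order n, rate = k × (concentration)^n.
Step 2: Rate has units mol·L⁻¹·day⁻¹; concentration term has units (mol·L⁻¹)^3.
Step 3: k = rate / (concentration)^n, so units of k = (mol·L⁻¹)^(1-3)·day⁻¹ = (mol·L⁻¹)⁻²·day⁻¹.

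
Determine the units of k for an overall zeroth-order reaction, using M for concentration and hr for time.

M·hr⁻¹

Step 1: For overall order n, rate = k × (concentration)^n.
Step 2: Rate has units M·hr⁻¹; concentration term has units M^0.
Step 3: k = rate / (concentration)^n, so units of k = M^(1-0)·hr⁻¹ = M·hr⁻¹.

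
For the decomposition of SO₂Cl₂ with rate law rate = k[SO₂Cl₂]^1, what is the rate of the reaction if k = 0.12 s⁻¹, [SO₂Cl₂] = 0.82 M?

0.0984 M/s

Step 1: Identify the rate law: rate = k[SO₂Cl₂]^1
Step 2: Substitute values: rate = 0.12 × (0.82)^1
Step 3: Calculate: rate = 0.12 × 0.82 = 0.0984 M/s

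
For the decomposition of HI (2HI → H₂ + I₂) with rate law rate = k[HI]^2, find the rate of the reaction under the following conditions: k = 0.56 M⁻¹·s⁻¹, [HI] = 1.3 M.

0.9464 M/s

Step 1: Identify the rate law: rate = k[HI]^2
Step 2: Substitute values: rate = 0.56 × (1.3)^2
Step 3: Calculate: rate = 0.56 × 1.69 = 0.9464 M/s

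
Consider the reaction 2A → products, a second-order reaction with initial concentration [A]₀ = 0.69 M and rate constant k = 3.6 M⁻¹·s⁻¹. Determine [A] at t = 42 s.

0.006551 M

Step 1: For a second-order reaction: 1/[A] = 1/[A]₀ + kt
Step 2: 1/[A] = 1/0.69 + 3.6 × 42
Step 3: 1/[A] = 1.449 + 151.2 = 152.6
Step 4: [A] = 1/152.6 = 0.006551 M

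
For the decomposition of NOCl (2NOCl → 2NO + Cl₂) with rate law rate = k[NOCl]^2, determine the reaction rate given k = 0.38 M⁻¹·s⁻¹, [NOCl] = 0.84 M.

0.2681 M/s

Step 1: Identify the rate law: rate = k[NOCl]^2
Step 2: Substitute values: rate = 0.38 × (0.84)^2
Step 3: Calculate: rate = 0.38 × 0.7056 = 0.268128 M/s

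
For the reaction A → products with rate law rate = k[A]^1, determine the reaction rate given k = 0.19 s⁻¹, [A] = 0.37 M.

0.0703 M/s

Step 1: Identify the rate law: rate = k[A]^1
Step 2: Substitute values: rate = 0.19 × (0.37)^1
Step 3: Calculate: rate = 0.19 × 0.37 = 0.0703 M/s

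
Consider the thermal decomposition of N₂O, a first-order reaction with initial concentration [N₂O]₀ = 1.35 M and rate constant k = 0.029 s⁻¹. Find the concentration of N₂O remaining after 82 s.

0.1252 M

Step 1: For a first-order reaction: [N₂O] = [N₂O]₀ × e^(-kt)
Step 2: [N₂O] = 1.35 × e^(-0.029 × 82)
Step 3: [N₂O] = 1.35 × e^(-2.378)
Step 4: [N₂O] = 1.35 × 0.0927359 = 0.1252 M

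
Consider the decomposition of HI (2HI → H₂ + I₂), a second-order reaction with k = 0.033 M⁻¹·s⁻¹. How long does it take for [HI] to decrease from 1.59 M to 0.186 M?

143.9 s

Step 1: For second-order: t = (1/[HI] - 1/[HI]₀)/k
Step 2: t = (1/0.186 - 1/1.59)/0.033
Step 3: t = (5.376 - 0.6289)/0.033
Step 4: t = 4.747/0.033 = 143.9 s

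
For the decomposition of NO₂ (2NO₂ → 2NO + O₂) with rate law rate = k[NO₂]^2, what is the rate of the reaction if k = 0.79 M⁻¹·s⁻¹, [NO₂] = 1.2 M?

1.138 M/s

Step 1: Identify the rate law: rate = k[NO₂]^2
Step 2: Substitute values: rate = 0.79 × (1.2)^2
Step 3: Calculate: rate = 0.79 × 1.44 = 1.1376 M/s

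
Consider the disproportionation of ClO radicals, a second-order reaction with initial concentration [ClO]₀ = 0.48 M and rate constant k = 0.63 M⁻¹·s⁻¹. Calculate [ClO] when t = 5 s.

0.1911 M

Step 1: For a second-order reaction: 1/[ClO] = 1/[ClO]₀ + kt
Step 2: 1/[ClO] = 1/0.48 + 0.63 × 5
Step 3: 1/[ClO] = 2.083 + 3.15 = 5.233
Step 4: [ClO] = 1/5.233 = 0.1911 M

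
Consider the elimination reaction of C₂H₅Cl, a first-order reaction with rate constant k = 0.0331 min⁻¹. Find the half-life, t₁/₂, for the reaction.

20.94 min

Step 1: For a first-order reaction, t₁/₂ = ln(2)/k
Step 2: t₁/₂ = ln(2)/0.0331
Step 3: t₁/₂ = 0.6931/0.0331 = 20.94 min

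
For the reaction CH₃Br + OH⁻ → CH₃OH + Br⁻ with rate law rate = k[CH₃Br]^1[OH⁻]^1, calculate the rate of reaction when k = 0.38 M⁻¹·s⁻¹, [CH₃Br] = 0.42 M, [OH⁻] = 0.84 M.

0.1341 M/s

Step 1: The rate law is rate = k[CH₃Br]^1[OH⁻]^1
Step 2: Substitute: rate = 0.38 × (0.42)^1 × (0.84)^1
Step 3: rate = 0.38 × 0.42 × 0.84 = 0.134064 M/s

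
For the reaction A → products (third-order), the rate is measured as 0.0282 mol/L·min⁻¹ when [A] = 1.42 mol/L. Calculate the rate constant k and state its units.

0.009849 (mol/L)⁻²·min⁻¹

Step 1: rate = k[A]^3, so k = rate / [A]^3.
Step 2: k = 0.0282 / (1.42)^3 = 0.0282 / 2.863.
Step 3: k = 0.009849 (mol/L)⁻²·min⁻¹.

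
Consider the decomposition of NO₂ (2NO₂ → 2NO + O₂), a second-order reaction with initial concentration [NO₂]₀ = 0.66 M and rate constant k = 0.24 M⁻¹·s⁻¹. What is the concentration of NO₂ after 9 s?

0.2721 M

Step 1: For a second-order reaction: 1/[NO₂] = 1/[NO₂]₀ + kt
Step 2: 1/[NO₂] = 1/0.66 + 0.24 × 9
Step 3: 1/[NO₂] = 1.515 + 2.16 = 3.675
Step 4: [NO₂] = 1/3.675 = 0.2721 M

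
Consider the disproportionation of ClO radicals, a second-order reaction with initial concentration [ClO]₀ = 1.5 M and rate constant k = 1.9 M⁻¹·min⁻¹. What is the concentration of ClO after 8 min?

0.06303 M

Step 1: For a second-order reaction: 1/[ClO] = 1/[ClO]₀ + kt
Step 2: 1/[ClO] = 1/1.5 + 1.9 × 8
Step 3: 1/[ClO] = 0.6667 + 15.2 = 15.87
Step 4: [ClO] = 1/15.87 = 0.06303 M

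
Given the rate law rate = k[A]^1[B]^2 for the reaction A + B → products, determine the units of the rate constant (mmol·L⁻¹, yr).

(mmol·L⁻¹)⁻²·yr⁻¹

Step 1: Overall order = 1 + 2 = 3.
Step 2: rate has units mmol·L⁻¹·yr⁻¹; [A]^1[B]^2 has units (mmol·L⁻¹)^3.
Step 3: k = rate/([A]^1[B]^2), so units of k = (mmol·L⁻¹)^(1-3)·yr⁻¹ = (mmol·L⁻¹)⁻²·yr⁻¹.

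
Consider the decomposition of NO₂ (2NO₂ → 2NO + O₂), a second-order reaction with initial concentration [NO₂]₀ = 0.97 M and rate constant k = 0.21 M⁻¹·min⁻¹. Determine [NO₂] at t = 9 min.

0.3424 M

Step 1: For a second-order reaction: 1/[NO₂] = 1/[NO₂]₀ + kt
Step 2: 1/[NO₂] = 1/0.97 + 0.21 × 9
Step 3: 1/[NO₂] = 1.031 + 1.89 = 2.921
Step 4: [NO₂] = 1/2.921 = 0.3424 M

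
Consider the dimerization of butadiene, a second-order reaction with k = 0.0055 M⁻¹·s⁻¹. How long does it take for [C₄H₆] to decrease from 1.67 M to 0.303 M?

491.2 s

Step 1: For second-order: t = (1/[C₄H₆] - 1/[C₄H₆]₀)/k
Step 2: t = (1/0.303 - 1/1.67)/0.0055
Step 3: t = (3.3 - 0.5988)/0.0055
Step 4: t = 2.702/0.0055 = 491.2 s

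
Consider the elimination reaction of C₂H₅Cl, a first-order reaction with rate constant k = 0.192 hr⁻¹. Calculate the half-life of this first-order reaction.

3.61 hr

Step 1: For a first-order reaction, t₁/₂ = ln(2)/k
Step 2: t₁/₂ = ln(2)/0.192
Step 3: t₁/₂ = 0.6931/0.192 = 3.61 hr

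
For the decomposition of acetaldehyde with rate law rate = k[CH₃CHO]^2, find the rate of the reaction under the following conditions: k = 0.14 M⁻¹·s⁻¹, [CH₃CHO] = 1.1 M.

0.1694 M/s

Step 1: Identify the rate law: rate = k[CH₃CHO]^2
Step 2: Substitute values: rate = 0.14 × (1.1)^2
Step 3: Calculate: rate = 0.14 × 1.21 = 0.1694 M/s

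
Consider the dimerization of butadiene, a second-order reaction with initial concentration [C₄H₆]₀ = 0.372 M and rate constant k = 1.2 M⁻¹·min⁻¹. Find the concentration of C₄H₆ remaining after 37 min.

0.02124 M

Step 1: For a second-order reaction: 1/[C₄H₆] = 1/[C₄H₆]₀ + kt
Step 2: 1/[C₄H₆] = 1/0.372 + 1.2 × 37
Step 3: 1/[C₄H₆] = 2.688 + 44.4 = 47.09
Step 4: [C₄H₆] = 1/47.09 = 0.02124 M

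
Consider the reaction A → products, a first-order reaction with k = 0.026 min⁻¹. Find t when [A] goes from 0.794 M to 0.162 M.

61.13 min

Step 1: For first-order: t = ln([A]₀/[A])/k
Step 2: t = ln(0.794/0.162)/0.026
Step 3: t = ln(4.901)/0.026
Step 4: t = 1.589/0.026 = 61.13 min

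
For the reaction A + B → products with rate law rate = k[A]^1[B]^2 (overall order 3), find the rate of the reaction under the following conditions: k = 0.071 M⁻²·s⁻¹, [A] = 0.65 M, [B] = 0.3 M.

0.004153 M/s

Step 1: The rate law is rate = k[A]^1[B]^2, overall order = 1+2 = 3
Step 2: Substitute values: rate = 0.071 × (0.65)^1 × (0.3)^2
Step 3: rate = 0.071 × 0.65 × 0.09 = 0.0041535 M/s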